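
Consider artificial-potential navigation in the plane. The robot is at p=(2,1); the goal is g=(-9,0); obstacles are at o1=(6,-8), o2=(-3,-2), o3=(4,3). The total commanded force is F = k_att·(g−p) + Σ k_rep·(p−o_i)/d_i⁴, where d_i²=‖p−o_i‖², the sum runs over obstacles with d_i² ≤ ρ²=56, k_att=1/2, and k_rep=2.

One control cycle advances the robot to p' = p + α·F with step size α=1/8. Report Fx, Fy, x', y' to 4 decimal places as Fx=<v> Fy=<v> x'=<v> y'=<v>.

F_att = 1/2·(g−p) = 1/2·(-11,-1) = (-5.5000,-0.5000)
o1: d²=97 > ρ²=56 → inactive
o2: d²=34 ≤ ρ²=56; F_rep = 2·(5,3)/34² = (0.0087,0.0052)
o3: d²=8 ≤ ρ²=56; F_rep = 2·(-2,-2)/8² = (-0.0625,-0.0625)
F = F_att + ΣF_rep = (-5.5538,-0.5573)
p' = p + 1/8·F = (1.3058,0.9303)

Fx=-5.5538 Fy=-0.5573 x'=1.3058 y'=0.9303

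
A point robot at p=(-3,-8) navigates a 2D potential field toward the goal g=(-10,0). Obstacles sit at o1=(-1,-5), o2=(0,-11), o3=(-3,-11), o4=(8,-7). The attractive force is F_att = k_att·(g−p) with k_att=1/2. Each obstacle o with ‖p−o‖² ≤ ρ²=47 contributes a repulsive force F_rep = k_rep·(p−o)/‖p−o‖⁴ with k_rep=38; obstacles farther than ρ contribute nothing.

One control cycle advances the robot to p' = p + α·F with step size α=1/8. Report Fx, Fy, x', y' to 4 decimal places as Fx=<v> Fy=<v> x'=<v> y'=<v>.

F_att = 1/2·(g−p) = 1/2·(-7,8) = (-3.5000,4.0000)
o1: d²=13 ≤ ρ²=47; F_rep = 38·(-2,-3)/13² = (-0.4497,-0.6746)
o2: d²=18 ≤ ρ²=47; F_rep = 38·(-3,3)/18² = (-0.3519,0.3519)
o3: d²=9 ≤ ρ²=47; F_rep = 38·(0,3)/9² = (0.0000,1.4074)
o4: d²=122 > ρ²=47 → inactive
F = F_att + ΣF_rep = (-4.3016,5.0847)
p' = p + 1/8·F = (-3.5377,-7.3644)

Fx=-4.3016 Fy=5.0847 x'=-3.5377 y'=-7.3644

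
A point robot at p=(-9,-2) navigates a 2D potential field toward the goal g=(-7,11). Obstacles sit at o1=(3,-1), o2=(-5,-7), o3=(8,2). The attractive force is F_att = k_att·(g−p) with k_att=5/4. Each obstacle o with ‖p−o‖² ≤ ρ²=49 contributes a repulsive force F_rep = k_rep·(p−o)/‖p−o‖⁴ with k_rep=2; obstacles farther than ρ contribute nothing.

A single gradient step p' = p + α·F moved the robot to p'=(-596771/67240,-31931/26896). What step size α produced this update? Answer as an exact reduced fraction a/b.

α = 1/20

F_att = 5/4·(g−p) = 5/4·(2,13) = (2.5000,16.2500)
o1: d²=145 > ρ²=49 → inactive
o2: d²=41 ≤ ρ²=49; F_rep = 2·(-4,5)/41² = (-0.0048,0.0059)
o3: d²=305 > ρ²=49 → inactive
F = F_att + ΣF_rep = (2.4952,16.2559)
Δp = p'−p = (0.1248,0.8128); α = Δx/Fx = (8389/67240) / (8389/3362) = 1/20
check: Δy/Fy = (21861/26896) / (109305/6724) = 1/20 ✓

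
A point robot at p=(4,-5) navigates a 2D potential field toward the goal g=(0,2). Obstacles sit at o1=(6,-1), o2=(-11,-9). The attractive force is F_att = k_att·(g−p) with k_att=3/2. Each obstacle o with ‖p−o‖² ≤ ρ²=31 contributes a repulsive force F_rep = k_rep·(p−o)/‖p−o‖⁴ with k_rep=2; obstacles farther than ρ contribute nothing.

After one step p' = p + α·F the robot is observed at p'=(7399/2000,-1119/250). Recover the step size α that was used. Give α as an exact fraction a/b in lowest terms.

F_att = 3/2·(g−p) = 3/2·(-4,7) = (-6.0000,10.5000)
o1: d²=20 ≤ ρ²=31; F_rep = 2·(-2,-4)/20² = (-0.0100,-0.0200)
o2: d²=241 > ρ²=31 → inactive
F = F_att + ΣF_rep = (-6.0100,10.4800)
Δp = p'−p = (-0.3005,0.5240); α = Δx/Fx = (-601/2000) / (-601/100) = 1/20
check: Δy/Fy = (131/250) / (262/25) = 1/20 ✓

α = 1/20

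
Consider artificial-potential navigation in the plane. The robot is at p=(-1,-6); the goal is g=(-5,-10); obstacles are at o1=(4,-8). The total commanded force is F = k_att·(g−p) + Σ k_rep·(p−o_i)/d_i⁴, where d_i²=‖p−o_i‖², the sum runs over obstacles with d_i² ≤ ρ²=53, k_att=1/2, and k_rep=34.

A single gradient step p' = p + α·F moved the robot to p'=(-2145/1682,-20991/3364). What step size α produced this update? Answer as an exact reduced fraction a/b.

F_att = 1/2·(g−p) = 1/2·(-4,-4) = (-2.0000,-2.0000)
o1: d²=29 ≤ ρ²=53; F_rep = 34·(-5,2)/29² = (-0.2021,0.0809)
F = F_att + ΣF_rep = (-2.2021,-1.9191)
Δp = p'−p = (-0.2753,-0.2399); α = Δx/Fx = (-463/1682) / (-1852/841) = 1/8
check: Δy/Fy = (-807/3364) / (-1614/841) = 1/8 ✓

α = 1/8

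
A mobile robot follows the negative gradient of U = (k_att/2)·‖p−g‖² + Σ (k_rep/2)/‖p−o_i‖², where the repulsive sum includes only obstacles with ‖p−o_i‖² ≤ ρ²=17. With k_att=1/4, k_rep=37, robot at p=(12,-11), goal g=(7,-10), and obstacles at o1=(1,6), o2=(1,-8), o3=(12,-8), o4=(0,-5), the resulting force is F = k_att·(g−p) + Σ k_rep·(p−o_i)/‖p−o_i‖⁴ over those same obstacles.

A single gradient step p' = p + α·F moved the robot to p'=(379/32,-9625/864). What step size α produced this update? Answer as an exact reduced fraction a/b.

F_att = 1/4·(g−p) = 1/4·(-5,1) = (-1.2500,0.2500)
o1: d²=410 > ρ²=17 → inactive
o2: d²=130 > ρ²=17 → inactive
o3: d²=9 ≤ ρ²=17; F_rep = 37·(0,-3)/9² = (0.0000,-1.3704)
o4: d²=180 > ρ²=17 → inactive
F = F_att + ΣF_rep = (-1.2500,-1.1204)
Δp = p'−p = (-0.1562,-0.1400); α = Δx/Fx = (-5/32) / (-5/4) = 1/8
check: Δy/Fy = (-121/864) / (-121/108) = 1/8 ✓

α = 1/8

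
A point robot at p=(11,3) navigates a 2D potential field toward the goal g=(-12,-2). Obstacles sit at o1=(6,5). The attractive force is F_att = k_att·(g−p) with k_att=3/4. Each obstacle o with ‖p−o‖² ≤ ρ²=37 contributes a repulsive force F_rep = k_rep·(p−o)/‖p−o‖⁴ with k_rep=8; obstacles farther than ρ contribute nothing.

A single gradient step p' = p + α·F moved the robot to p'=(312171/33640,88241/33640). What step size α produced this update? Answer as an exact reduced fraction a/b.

F_att = 3/4·(g−p) = 3/4·(-23,-5) = (-17.2500,-3.7500)
o1: d²=29 ≤ ρ²=37; F_rep = 8·(5,-2)/29² = (0.0476,-0.0190)
F = F_att + ΣF_rep = (-17.2024,-3.7690)
Δp = p'−p = (-1.7202,-0.3769); α = Δx/Fx = (-57869/33640) / (-57869/3364) = 1/10
check: Δy/Fy = (-12679/33640) / (-12679/3364) = 1/10 ✓

α = 1/10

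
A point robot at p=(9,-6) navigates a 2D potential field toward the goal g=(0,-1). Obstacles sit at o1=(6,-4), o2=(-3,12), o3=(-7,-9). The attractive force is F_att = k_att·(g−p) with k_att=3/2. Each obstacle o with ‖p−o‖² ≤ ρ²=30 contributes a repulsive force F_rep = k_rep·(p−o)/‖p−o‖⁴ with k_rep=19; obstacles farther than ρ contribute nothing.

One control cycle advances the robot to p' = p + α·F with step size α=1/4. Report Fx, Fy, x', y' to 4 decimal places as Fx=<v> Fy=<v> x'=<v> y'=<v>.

Fx=-13.1627 Fy=7.2751 x'=5.7093 y'=-4.1812

F_att = 3/2·(g−p) = 3/2·(-9,5) = (-13.5000,7.5000)
o1: d²=13 ≤ ρ²=30; F_rep = 19·(3,-2)/13² = (0.3373,-0.2249)
o2: d²=468 > ρ²=30 → inactive
o3: d²=265 > ρ²=30 → inactive
F = F_att + ΣF_rep = (-13.1627,7.2751)
p' = p + 1/4·F = (5.7093,-4.1812)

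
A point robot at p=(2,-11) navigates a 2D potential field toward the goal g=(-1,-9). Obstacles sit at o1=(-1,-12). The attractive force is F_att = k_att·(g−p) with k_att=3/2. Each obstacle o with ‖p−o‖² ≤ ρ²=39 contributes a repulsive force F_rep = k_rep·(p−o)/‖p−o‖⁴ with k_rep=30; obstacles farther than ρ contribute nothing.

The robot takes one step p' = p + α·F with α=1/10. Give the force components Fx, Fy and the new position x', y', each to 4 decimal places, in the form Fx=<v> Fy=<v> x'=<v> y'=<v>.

Fx=-3.6000 Fy=3.3000 x'=1.6400 y'=-10.6700

F_att = 3/2·(g−p) = 3/2·(-3,2) = (-4.5000,3.0000)
o1: d²=10 ≤ ρ²=39; F_rep = 30·(3,1)/10² = (0.9000,0.3000)
F = F_att + ΣF_rep = (-3.6000,3.3000)
p' = p + 1/10·F = (1.6400,-10.6700)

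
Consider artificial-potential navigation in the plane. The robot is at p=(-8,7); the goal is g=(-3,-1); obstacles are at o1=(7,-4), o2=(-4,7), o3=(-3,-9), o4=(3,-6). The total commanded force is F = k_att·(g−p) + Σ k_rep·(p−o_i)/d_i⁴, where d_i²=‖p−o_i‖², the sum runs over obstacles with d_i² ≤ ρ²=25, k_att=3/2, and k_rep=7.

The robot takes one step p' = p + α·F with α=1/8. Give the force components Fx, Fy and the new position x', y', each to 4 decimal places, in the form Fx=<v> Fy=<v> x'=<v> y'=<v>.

Fx=7.3906 Fy=-12.0000 x'=-7.0762 y'=5.5000

F_att = 3/2·(g−p) = 3/2·(5,-8) = (7.5000,-12.0000)
o1: d²=346 > ρ²=25 → inactive
o2: d²=16 ≤ ρ²=25; F_rep = 7·(-4,0)/16² = (-0.1094,0.0000)
o3: d²=281 > ρ²=25 → inactive
o4: d²=290 > ρ²=25 → inactive
F = F_att + ΣF_rep = (7.3906,-12.0000)
p' = p + 1/8·F = (-7.0762,5.5000)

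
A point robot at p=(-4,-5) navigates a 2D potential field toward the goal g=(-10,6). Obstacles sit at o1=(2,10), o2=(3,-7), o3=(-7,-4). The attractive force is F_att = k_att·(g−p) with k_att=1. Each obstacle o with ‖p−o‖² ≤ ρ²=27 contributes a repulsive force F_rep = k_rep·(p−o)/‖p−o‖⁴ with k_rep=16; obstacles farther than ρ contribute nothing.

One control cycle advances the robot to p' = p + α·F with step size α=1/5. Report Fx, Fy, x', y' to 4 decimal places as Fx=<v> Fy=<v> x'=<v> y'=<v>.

Fx=-5.5200 Fy=10.8400 x'=-5.1040 y'=-2.8320

F_att = 1·(g−p) = 1·(-6,11) = (-6.0000,11.0000)
o1: d²=261 > ρ²=27 → inactive
o2: d²=53 > ρ²=27 → inactive
o3: d²=10 ≤ ρ²=27; F_rep = 16·(3,-1)/10² = (0.4800,-0.1600)
F = F_att + ΣF_rep = (-5.5200,10.8400)
p' = p + 1/5·F = (-5.1040,-2.8320)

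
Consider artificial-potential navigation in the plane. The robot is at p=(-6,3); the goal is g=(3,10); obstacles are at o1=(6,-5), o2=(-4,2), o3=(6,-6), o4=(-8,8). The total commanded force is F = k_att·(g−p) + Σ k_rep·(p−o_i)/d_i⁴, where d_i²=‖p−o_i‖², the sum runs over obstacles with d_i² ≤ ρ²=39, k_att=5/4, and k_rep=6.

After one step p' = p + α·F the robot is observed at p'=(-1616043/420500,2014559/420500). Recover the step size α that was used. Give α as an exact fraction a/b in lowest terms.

α = 1/5

F_att = 5/4·(g−p) = 5/4·(9,7) = (11.2500,8.7500)
o1: d²=208 > ρ²=39 → inactive
o2: d²=5 ≤ ρ²=39; F_rep = 6·(-2,1)/5² = (-0.4800,0.2400)
o3: d²=225 > ρ²=39 → inactive
o4: d²=29 ≤ ρ²=39; F_rep = 6·(2,-5)/29² = (0.0143,-0.0357)
F = F_att + ΣF_rep = (10.7843,8.9543)
Δp = p'−p = (2.1569,1.7909); α = Δx/Fx = (906957/420500) / (906957/84100) = 1/5
check: Δy/Fy = (753059/420500) / (753059/84100) = 1/5 ✓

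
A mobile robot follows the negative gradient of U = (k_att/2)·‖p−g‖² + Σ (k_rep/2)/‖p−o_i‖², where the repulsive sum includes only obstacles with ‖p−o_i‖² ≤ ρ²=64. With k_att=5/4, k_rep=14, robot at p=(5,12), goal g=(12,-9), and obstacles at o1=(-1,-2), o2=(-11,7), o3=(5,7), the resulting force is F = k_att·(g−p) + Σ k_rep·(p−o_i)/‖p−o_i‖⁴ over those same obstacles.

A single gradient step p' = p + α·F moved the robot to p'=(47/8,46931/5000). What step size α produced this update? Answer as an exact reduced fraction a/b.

α = 1/10

F_att = 5/4·(g−p) = 5/4·(7,-21) = (8.7500,-26.2500)
o1: d²=232 > ρ²=64 → inactive
o2: d²=281 > ρ²=64 → inactive
o3: d²=25 ≤ ρ²=64; F_rep = 14·(0,5)/25² = (0.0000,0.1120)
F = F_att + ΣF_rep = (8.7500,-26.1380)
Δp = p'−p = (0.8750,-2.6138); α = Δx/Fx = (7/8) / (35/4) = 1/10
check: Δy/Fy = (-13069/5000) / (-13069/500) = 1/10 ✓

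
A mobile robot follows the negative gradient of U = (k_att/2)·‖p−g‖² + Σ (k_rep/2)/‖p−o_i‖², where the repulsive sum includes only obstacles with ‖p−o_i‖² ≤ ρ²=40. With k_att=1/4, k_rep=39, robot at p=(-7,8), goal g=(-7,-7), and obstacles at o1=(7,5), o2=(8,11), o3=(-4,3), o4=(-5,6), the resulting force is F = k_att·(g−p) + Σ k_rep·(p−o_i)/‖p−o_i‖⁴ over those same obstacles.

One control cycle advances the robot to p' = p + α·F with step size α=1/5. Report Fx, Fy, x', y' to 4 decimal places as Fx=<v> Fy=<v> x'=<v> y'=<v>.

Fx=-1.3200 Fy=-2.3626 x'=-7.2640 y'=7.5275

F_att = 1/4·(g−p) = 1/4·(0,-15) = (0.0000,-3.7500)
o1: d²=205 > ρ²=40 → inactive
o2: d²=234 > ρ²=40 → inactive
o3: d²=34 ≤ ρ²=40; F_rep = 39·(-3,5)/34² = (-0.1012,0.1687)
o4: d²=8 ≤ ρ²=40; F_rep = 39·(-2,2)/8² = (-1.2188,1.2188)
F = F_att + ΣF_rep = (-1.3200,-2.3626)
p' = p + 1/5·F = (-7.2640,7.5275)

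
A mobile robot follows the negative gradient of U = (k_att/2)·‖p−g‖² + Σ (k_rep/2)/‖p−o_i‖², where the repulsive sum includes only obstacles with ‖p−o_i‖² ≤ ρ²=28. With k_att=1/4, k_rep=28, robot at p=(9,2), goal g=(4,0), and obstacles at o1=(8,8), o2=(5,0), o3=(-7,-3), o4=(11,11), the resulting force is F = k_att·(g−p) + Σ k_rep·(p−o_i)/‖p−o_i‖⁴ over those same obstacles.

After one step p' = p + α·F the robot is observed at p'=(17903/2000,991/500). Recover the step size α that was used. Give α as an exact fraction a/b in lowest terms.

α = 1/20

F_att = 1/4·(g−p) = 1/4·(-5,-2) = (-1.2500,-0.5000)
o1: d²=37 > ρ²=28 → inactive
o2: d²=20 ≤ ρ²=28; F_rep = 28·(4,2)/20² = (0.2800,0.1400)
o3: d²=281 > ρ²=28 → inactive
o4: d²=85 > ρ²=28 → inactive
F = F_att + ΣF_rep = (-0.9700,-0.3600)
Δp = p'−p = (-0.0485,-0.0180); α = Δx/Fx = (-97/2000) / (-97/100) = 1/20
check: Δy/Fy = (-9/500) / (-9/25) = 1/20 ✓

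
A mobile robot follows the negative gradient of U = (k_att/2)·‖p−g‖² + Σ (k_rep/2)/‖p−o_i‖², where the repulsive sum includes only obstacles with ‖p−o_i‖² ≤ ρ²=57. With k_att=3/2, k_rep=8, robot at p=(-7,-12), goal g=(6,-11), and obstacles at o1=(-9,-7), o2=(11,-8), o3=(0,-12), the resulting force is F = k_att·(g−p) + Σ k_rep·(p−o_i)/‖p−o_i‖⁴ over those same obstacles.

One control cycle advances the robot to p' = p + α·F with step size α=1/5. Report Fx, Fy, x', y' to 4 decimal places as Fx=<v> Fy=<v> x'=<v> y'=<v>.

F_att = 3/2·(g−p) = 3/2·(13,1) = (19.5000,1.5000)
o1: d²=29 ≤ ρ²=57; F_rep = 8·(2,-5)/29² = (0.0190,-0.0476)
o2: d²=340 > ρ²=57 → inactive
o3: d²=49 ≤ ρ²=57; F_rep = 8·(-7,0)/49² = (-0.0233,0.0000)
F = F_att + ΣF_rep = (19.4957,1.4524)
p' = p + 1/5·F = (-3.1009,-11.7095)

Fx=19.4957 Fy=1.4524 x'=-3.1009 y'=-11.7095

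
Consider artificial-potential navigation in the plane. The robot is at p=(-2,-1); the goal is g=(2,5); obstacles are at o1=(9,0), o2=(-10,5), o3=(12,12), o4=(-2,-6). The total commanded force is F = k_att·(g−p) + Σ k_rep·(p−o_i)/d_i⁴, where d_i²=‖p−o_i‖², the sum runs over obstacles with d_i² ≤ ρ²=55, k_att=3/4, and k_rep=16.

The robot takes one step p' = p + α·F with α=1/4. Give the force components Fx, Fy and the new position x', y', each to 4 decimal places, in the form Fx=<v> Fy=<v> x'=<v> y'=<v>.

Fx=3.0000 Fy=4.6280 x'=-1.2500 y'=0.1570

F_att = 3/4·(g−p) = 3/4·(4,6) = (3.0000,4.5000)
o1: d²=122 > ρ²=55 → inactive
o2: d²=100 > ρ²=55 → inactive
o3: d²=365 > ρ²=55 → inactive
o4: d²=25 ≤ ρ²=55; F_rep = 16·(0,5)/25² = (0.0000,0.1280)
F = F_att + ΣF_rep = (3.0000,4.6280)
p' = p + 1/4·F = (-1.2500,0.1570)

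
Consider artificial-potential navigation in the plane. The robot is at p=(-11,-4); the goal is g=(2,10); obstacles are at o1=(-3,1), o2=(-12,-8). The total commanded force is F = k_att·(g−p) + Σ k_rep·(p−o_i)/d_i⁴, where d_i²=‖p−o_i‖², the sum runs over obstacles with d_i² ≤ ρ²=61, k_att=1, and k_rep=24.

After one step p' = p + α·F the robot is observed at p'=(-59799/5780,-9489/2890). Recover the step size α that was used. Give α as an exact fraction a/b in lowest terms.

F_att = 1·(g−p) = 1·(13,14) = (13.0000,14.0000)
o1: d²=89 > ρ²=61 → inactive
o2: d²=17 ≤ ρ²=61; F_rep = 24·(1,4)/17² = (0.0830,0.3322)
F = F_att + ΣF_rep = (13.0830,14.3322)
Δp = p'−p = (0.6542,0.7166); α = Δx/Fx = (3781/5780) / (3781/289) = 1/20
check: Δy/Fy = (2071/2890) / (4142/289) = 1/20 ✓

α = 1/20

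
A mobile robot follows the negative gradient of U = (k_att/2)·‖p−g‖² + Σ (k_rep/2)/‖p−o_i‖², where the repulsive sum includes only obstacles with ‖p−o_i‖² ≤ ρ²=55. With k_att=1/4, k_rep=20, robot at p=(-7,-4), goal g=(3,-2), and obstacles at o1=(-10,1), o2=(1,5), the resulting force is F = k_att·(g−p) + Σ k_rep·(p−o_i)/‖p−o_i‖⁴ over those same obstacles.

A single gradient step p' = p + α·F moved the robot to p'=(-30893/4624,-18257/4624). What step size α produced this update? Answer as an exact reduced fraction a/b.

α = 1/8

F_att = 1/4·(g−p) = 1/4·(10,2) = (2.5000,0.5000)
o1: d²=34 ≤ ρ²=55; F_rep = 20·(3,-5)/34² = (0.0519,-0.0865)
o2: d²=145 > ρ²=55 → inactive
F = F_att + ΣF_rep = (2.5519,0.4135)
Δp = p'−p = (0.3190,0.0517); α = Δx/Fx = (1475/4624) / (1475/578) = 1/8
check: Δy/Fy = (239/4624) / (239/578) = 1/8 ✓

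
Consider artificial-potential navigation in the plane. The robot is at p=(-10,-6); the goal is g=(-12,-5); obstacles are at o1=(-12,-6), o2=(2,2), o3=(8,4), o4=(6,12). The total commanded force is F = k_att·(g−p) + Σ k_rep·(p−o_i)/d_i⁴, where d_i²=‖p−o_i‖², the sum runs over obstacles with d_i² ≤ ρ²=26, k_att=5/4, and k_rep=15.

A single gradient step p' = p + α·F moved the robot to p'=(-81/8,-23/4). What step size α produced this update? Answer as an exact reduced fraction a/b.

α = 1/5

F_att = 5/4·(g−p) = 5/4·(-2,1) = (-2.5000,1.2500)
o1: d²=4 ≤ ρ²=26; F_rep = 15·(2,0)/4² = (1.8750,0.0000)
o2: d²=208 > ρ²=26 → inactive
o3: d²=424 > ρ²=26 → inactive
o4: d²=580 > ρ²=26 → inactive
F = F_att + ΣF_rep = (-0.6250,1.2500)
Δp = p'−p = (-0.1250,0.2500); α = Δx/Fx = (-1/8) / (-5/8) = 1/5
check: Δy/Fy = (1/4) / (5/4) = 1/5 ✓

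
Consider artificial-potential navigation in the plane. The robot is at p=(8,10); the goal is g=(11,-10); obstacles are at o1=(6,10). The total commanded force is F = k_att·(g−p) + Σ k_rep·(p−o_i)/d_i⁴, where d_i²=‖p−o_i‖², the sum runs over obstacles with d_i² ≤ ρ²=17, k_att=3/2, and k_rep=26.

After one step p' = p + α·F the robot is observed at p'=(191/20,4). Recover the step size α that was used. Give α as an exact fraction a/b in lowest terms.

α = 1/5

F_att = 3/2·(g−p) = 3/2·(3,-20) = (4.5000,-30.0000)
o1: d²=4 ≤ ρ²=17; F_rep = 26·(2,0)/4² = (3.2500,0.0000)
F = F_att + ΣF_rep = (7.7500,-30.0000)
Δp = p'−p = (1.5500,-6.0000); α = Δx/Fx = (31/20) / (31/4) = 1/5
check: Δy/Fy = (-6) / (-30) = 1/5 ✓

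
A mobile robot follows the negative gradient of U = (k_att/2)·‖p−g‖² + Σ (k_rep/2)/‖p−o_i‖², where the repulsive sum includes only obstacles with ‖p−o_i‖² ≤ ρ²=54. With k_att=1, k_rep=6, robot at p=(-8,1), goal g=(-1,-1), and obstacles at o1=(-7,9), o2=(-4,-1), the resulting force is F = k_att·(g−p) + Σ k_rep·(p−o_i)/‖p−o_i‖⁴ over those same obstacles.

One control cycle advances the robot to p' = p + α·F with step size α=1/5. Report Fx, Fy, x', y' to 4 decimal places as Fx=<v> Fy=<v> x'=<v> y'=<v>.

Fx=6.9400 Fy=-1.9700 x'=-6.6120 y'=0.6060

F_att = 1·(g−p) = 1·(7,-2) = (7.0000,-2.0000)
o1: d²=65 > ρ²=54 → inactive
o2: d²=20 ≤ ρ²=54; F_rep = 6·(-4,2)/20² = (-0.0600,0.0300)
F = F_att + ΣF_rep = (6.9400,-1.9700)
p' = p + 1/5·F = (-6.6120,0.6060)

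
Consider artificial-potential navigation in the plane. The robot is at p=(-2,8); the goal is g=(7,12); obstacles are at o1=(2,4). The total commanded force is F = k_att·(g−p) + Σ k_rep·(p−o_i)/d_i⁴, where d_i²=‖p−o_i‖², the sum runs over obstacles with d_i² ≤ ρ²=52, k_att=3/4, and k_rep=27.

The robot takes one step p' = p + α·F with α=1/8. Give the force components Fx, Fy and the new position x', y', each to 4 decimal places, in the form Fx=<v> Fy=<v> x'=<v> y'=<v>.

Fx=6.6445 Fy=3.1055 x'=-1.1694 y'=8.3882

F_att = 3/4·(g−p) = 3/4·(9,4) = (6.7500,3.0000)
o1: d²=32 ≤ ρ²=52; F_rep = 27·(-4,4)/32² = (-0.1055,0.1055)
F = F_att + ΣF_rep = (6.6445,3.1055)
p' = p + 1/8·F = (-1.1694,8.3882)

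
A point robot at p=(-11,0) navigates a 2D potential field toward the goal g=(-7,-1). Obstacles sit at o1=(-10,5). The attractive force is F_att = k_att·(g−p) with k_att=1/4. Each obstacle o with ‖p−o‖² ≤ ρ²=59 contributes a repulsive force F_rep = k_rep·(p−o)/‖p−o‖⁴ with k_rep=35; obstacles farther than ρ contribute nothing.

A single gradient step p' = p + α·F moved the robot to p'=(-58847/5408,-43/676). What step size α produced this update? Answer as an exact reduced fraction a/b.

F_att = 1/4·(g−p) = 1/4·(4,-1) = (1.0000,-0.2500)
o1: d²=26 ≤ ρ²=59; F_rep = 35·(-1,-5)/26² = (-0.0518,-0.2589)
F = F_att + ΣF_rep = (0.9482,-0.5089)
Δp = p'−p = (0.1185,-0.0636); α = Δx/Fx = (641/5408) / (641/676) = 1/8
check: Δy/Fy = (-43/676) / (-86/169) = 1/8 ✓

α = 1/8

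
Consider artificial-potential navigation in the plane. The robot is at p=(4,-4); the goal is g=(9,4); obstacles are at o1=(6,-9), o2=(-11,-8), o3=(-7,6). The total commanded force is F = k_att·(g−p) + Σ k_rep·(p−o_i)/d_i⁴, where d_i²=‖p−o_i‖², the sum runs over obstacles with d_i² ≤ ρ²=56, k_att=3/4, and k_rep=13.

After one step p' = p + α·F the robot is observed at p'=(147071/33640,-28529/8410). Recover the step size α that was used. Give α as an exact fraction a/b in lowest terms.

F_att = 3/4·(g−p) = 3/4·(5,8) = (3.7500,6.0000)
o1: d²=29 ≤ ρ²=56; F_rep = 13·(-2,5)/29² = (-0.0309,0.0773)
o2: d²=241 > ρ²=56 → inactive
o3: d²=221 > ρ²=56 → inactive
F = F_att + ΣF_rep = (3.7191,6.0773)
Δp = p'−p = (0.3719,0.6077); α = Δx/Fx = (12511/33640) / (12511/3364) = 1/10
check: Δy/Fy = (5111/8410) / (5111/841) = 1/10 ✓

α = 1/10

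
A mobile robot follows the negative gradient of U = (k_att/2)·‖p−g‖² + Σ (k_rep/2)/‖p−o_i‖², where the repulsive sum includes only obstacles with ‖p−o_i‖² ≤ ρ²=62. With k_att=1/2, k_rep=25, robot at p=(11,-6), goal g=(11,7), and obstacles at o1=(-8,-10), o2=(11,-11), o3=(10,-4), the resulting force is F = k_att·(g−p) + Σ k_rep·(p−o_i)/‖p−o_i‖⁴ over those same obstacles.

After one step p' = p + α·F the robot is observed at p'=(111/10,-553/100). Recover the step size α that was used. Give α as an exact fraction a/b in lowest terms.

F_att = 1/2·(g−p) = 1/2·(0,13) = (0.0000,6.5000)
o1: d²=377 > ρ²=62 → inactive
o2: d²=25 ≤ ρ²=62; F_rep = 25·(0,5)/25² = (0.0000,0.2000)
o3: d²=5 ≤ ρ²=62; F_rep = 25·(1,-2)/5² = (1.0000,-2.0000)
F = F_att + ΣF_rep = (1.0000,4.7000)
Δp = p'−p = (0.1000,0.4700); α = Δx/Fx = (1/10) / (1) = 1/10
check: Δy/Fy = (47/100) / (47/10) = 1/10 ✓

α = 1/10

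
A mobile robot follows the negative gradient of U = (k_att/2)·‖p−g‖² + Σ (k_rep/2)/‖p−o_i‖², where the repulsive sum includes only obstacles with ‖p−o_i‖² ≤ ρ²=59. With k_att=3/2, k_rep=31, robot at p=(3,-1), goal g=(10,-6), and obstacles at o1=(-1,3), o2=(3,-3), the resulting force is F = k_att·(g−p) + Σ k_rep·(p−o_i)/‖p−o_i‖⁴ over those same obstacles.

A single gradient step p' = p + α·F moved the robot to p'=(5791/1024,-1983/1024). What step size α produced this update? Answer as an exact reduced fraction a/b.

α = 1/4

F_att = 3/2·(g−p) = 3/2·(7,-5) = (10.5000,-7.5000)
o1: d²=32 ≤ ρ²=59; F_rep = 31·(4,-4)/32² = (0.1211,-0.1211)
o2: d²=4 ≤ ρ²=59; F_rep = 31·(0,2)/4² = (0.0000,3.8750)
F = F_att + ΣF_rep = (10.6211,-3.7461)
Δp = p'−p = (2.6553,-0.9365); α = Δx/Fx = (2719/1024) / (2719/256) = 1/4
check: Δy/Fy = (-959/1024) / (-959/256) = 1/4 ✓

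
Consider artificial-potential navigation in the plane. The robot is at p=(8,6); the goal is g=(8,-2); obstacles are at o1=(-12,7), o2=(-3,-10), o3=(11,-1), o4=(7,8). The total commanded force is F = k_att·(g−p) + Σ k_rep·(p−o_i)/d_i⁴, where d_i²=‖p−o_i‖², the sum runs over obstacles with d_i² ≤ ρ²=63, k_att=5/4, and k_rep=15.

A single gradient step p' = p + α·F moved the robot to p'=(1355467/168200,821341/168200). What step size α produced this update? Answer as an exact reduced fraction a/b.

F_att = 5/4·(g−p) = 5/4·(0,-8) = (0.0000,-10.0000)
o1: d²=401 > ρ²=63 → inactive
o2: d²=377 > ρ²=63 → inactive
o3: d²=58 ≤ ρ²=63; F_rep = 15·(-3,7)/58² = (-0.0134,0.0312)
o4: d²=5 ≤ ρ²=63; F_rep = 15·(1,-2)/5² = (0.6000,-1.2000)
F = F_att + ΣF_rep = (0.5866,-11.1688)
Δp = p'−p = (0.0587,-1.1169); α = Δx/Fx = (9867/168200) / (9867/16820) = 1/10
check: Δy/Fy = (-187859/168200) / (-187859/16820) = 1/10 ✓

α = 1/10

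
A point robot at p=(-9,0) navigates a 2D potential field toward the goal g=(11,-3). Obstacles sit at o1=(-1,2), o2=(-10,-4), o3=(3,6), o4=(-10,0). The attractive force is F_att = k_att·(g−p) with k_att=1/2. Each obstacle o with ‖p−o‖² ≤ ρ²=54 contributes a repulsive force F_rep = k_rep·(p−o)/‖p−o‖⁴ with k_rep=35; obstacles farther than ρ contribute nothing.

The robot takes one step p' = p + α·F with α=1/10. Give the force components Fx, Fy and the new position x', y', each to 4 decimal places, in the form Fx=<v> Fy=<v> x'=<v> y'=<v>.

Fx=45.1211 Fy=-1.0156 x'=-4.4879 y'=-0.1016

F_att = 1/2·(g−p) = 1/2·(20,-3) = (10.0000,-1.5000)
o1: d²=68 > ρ²=54 → inactive
o2: d²=17 ≤ ρ²=54; F_rep = 35·(1,4)/17² = (0.1211,0.4844)
o3: d²=180 > ρ²=54 → inactive
o4: d²=1 ≤ ρ²=54; F_rep = 35·(1,0)/1² = (35.0000,0.0000)
F = F_att + ΣF_rep = (45.1211,-1.0156)
p' = p + 1/10·F = (-4.4879,-0.1016)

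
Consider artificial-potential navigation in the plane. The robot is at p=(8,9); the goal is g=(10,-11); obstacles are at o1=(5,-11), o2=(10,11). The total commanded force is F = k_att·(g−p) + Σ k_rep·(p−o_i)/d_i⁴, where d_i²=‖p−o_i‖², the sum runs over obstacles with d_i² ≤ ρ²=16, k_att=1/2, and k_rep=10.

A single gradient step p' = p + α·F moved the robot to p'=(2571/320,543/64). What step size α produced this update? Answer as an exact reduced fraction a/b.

α = 1/20

F_att = 1/2·(g−p) = 1/2·(2,-20) = (1.0000,-10.0000)
o1: d²=409 > ρ²=16 → inactive
o2: d²=8 ≤ ρ²=16; F_rep = 10·(-2,-2)/8² = (-0.3125,-0.3125)
F = F_att + ΣF_rep = (0.6875,-10.3125)
Δp = p'−p = (0.0344,-0.5156); α = Δx/Fx = (11/320) / (11/16) = 1/20
check: Δy/Fy = (-33/64) / (-165/16) = 1/20 ✓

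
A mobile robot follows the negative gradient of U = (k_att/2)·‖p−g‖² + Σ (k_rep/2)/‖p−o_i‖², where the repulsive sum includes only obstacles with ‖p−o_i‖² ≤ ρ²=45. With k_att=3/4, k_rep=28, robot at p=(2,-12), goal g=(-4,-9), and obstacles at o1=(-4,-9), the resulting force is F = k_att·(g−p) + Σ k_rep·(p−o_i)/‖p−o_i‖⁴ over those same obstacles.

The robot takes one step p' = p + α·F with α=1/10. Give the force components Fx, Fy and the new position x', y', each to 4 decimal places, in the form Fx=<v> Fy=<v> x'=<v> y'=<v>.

F_att = 3/4·(g−p) = 3/4·(-6,3) = (-4.5000,2.2500)
o1: d²=45 ≤ ρ²=45; F_rep = 28·(6,-3)/45² = (0.0830,-0.0415)
F = F_att + ΣF_rep = (-4.4170,2.2085)
p' = p + 1/10·F = (1.5583,-11.7791)

Fx=-4.4170 Fy=2.2085 x'=1.5583 y'=-11.7791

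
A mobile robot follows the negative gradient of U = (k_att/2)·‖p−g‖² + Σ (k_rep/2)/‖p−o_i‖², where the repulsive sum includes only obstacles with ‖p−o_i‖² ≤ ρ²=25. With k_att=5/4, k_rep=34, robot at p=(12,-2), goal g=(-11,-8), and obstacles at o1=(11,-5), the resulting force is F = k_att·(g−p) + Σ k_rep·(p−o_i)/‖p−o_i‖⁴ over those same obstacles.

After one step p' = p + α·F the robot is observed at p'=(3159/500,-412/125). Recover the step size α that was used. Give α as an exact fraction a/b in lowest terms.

α = 1/5

F_att = 5/4·(g−p) = 5/4·(-23,-6) = (-28.7500,-7.5000)
o1: d²=10 ≤ ρ²=25; F_rep = 34·(1,3)/10² = (0.3400,1.0200)
F = F_att + ΣF_rep = (-28.4100,-6.4800)
Δp = p'−p = (-5.6820,-1.2960); α = Δx/Fx = (-2841/500) / (-2841/100) = 1/5
check: Δy/Fy = (-162/125) / (-162/25) = 1/5 ✓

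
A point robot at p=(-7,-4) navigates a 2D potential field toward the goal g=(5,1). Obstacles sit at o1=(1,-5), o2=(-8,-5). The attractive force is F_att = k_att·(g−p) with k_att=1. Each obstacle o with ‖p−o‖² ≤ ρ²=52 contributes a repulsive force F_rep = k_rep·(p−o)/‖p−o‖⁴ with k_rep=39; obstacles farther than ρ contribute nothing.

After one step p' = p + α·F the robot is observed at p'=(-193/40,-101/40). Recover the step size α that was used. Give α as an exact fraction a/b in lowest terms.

F_att = 1·(g−p) = 1·(12,5) = (12.0000,5.0000)
o1: d²=65 > ρ²=52 → inactive
o2: d²=2 ≤ ρ²=52; F_rep = 39·(1,1)/2² = (9.7500,9.7500)
F = F_att + ΣF_rep = (21.7500,14.7500)
Δp = p'−p = (2.1750,1.4750); α = Δx/Fx = (87/40) / (87/4) = 1/10
check: Δy/Fy = (59/40) / (59/4) = 1/10 ✓

α = 1/10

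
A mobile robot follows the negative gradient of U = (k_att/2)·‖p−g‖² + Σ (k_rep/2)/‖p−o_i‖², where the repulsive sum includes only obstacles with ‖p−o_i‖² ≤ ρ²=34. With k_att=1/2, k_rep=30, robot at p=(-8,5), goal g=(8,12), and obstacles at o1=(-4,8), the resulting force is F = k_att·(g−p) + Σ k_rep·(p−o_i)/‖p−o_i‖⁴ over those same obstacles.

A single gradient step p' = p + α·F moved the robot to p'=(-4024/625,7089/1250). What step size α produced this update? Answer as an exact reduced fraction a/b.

α = 1/5

F_att = 1/2·(g−p) = 1/2·(16,7) = (8.0000,3.5000)
o1: d²=25 ≤ ρ²=34; F_rep = 30·(-4,-3)/25² = (-0.1920,-0.1440)
F = F_att + ΣF_rep = (7.8080,3.3560)
Δp = p'−p = (1.5616,0.6712); α = Δx/Fx = (976/625) / (976/125) = 1/5
check: Δy/Fy = (839/1250) / (839/250) = 1/5 ✓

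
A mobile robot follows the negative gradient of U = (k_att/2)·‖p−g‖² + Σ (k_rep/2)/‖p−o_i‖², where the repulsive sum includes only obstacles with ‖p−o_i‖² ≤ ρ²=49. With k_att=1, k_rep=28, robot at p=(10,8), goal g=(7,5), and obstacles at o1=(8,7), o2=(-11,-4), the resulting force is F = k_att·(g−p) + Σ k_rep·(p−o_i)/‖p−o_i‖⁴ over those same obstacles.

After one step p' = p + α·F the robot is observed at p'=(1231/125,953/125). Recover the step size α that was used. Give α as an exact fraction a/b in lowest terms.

F_att = 1·(g−p) = 1·(-3,-3) = (-3.0000,-3.0000)
o1: d²=5 ≤ ρ²=49; F_rep = 28·(2,1)/5² = (2.2400,1.1200)
o2: d²=585 > ρ²=49 → inactive
F = F_att + ΣF_rep = (-0.7600,-1.8800)
Δp = p'−p = (-0.1520,-0.3760); α = Δx/Fx = (-19/125) / (-19/25) = 1/5
check: Δy/Fy = (-47/125) / (-47/25) = 1/5 ✓

α = 1/5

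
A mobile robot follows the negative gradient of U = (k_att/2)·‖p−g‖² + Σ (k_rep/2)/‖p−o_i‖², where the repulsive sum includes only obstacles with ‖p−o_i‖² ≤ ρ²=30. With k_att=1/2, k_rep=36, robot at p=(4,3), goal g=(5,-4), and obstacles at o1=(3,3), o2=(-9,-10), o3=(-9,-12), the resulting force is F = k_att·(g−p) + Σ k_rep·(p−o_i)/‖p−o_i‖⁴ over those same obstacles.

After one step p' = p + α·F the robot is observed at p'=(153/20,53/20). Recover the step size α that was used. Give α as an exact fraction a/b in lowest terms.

F_att = 1/2·(g−p) = 1/2·(1,-7) = (0.5000,-3.5000)
o1: d²=1 ≤ ρ²=30; F_rep = 36·(1,0)/1² = (36.0000,0.0000)
o2: d²=338 > ρ²=30 → inactive
o3: d²=394 > ρ²=30 → inactive
F = F_att + ΣF_rep = (36.5000,-3.5000)
Δp = p'−p = (3.6500,-0.3500); α = Δx/Fx = (73/20) / (73/2) = 1/10
check: Δy/Fy = (-7/20) / (-7/2) = 1/10 ✓

α = 1/10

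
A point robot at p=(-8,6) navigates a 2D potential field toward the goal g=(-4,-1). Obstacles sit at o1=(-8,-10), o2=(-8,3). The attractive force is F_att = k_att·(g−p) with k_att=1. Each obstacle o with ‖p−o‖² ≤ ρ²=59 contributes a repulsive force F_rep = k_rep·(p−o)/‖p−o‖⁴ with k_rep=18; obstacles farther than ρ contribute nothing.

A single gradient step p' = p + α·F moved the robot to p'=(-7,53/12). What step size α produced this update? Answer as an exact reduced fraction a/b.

α = 1/4

F_att = 1·(g−p) = 1·(4,-7) = (4.0000,-7.0000)
o1: d²=256 > ρ²=59 → inactive
o2: d²=9 ≤ ρ²=59; F_rep = 18·(0,3)/9² = (0.0000,0.6667)
F = F_att + ΣF_rep = (4.0000,-6.3333)
Δp = p'−p = (1.0000,-1.5833); α = Δx/Fx = (1) / (4) = 1/4
check: Δy/Fy = (-19/12) / (-19/3) = 1/4 ✓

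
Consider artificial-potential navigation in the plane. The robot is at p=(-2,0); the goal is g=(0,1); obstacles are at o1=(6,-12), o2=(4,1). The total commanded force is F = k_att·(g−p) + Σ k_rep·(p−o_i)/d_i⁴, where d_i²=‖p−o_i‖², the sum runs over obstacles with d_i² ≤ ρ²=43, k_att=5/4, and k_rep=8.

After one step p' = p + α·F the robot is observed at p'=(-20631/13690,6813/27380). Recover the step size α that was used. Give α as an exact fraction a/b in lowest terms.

α = 1/5

F_att = 5/4·(g−p) = 5/4·(2,1) = (2.5000,1.2500)
o1: d²=208 > ρ²=43 → inactive
o2: d²=37 ≤ ρ²=43; F_rep = 8·(-6,-1)/37² = (-0.0351,-0.0058)
F = F_att + ΣF_rep = (2.4649,1.2442)
Δp = p'−p = (0.4930,0.2488); α = Δx/Fx = (6749/13690) / (6749/2738) = 1/5
check: Δy/Fy = (6813/27380) / (6813/5476) = 1/5 ✓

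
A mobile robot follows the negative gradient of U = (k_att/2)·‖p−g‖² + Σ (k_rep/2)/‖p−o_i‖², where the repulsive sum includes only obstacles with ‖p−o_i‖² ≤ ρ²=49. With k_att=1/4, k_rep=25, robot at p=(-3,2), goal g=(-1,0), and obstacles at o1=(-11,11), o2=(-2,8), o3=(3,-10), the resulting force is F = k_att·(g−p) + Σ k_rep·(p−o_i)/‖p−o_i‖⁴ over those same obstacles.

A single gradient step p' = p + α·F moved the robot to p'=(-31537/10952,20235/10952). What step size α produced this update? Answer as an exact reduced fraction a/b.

F_att = 1/4·(g−p) = 1/4·(2,-2) = (0.5000,-0.5000)
o1: d²=145 > ρ²=49 → inactive
o2: d²=37 ≤ ρ²=49; F_rep = 25·(-1,-6)/37² = (-0.0183,-0.1096)
o3: d²=180 > ρ²=49 → inactive
F = F_att + ΣF_rep = (0.4817,-0.6096)
Δp = p'−p = (0.1204,-0.1524); α = Δx/Fx = (1319/10952) / (1319/2738) = 1/4
check: Δy/Fy = (-1669/10952) / (-1669/2738) = 1/4 ✓

α = 1/4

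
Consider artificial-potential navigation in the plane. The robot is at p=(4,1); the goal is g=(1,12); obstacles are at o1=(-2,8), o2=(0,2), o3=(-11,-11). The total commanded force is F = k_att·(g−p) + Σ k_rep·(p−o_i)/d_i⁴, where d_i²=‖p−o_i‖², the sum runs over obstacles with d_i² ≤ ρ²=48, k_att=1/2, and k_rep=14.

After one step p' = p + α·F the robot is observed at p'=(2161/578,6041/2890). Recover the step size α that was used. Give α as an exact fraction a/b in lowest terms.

F_att = 1/2·(g−p) = 1/2·(-3,11) = (-1.5000,5.5000)
o1: d²=85 > ρ²=48 → inactive
o2: d²=17 ≤ ρ²=48; F_rep = 14·(4,-1)/17² = (0.1938,-0.0484)
o3: d²=369 > ρ²=48 → inactive
F = F_att + ΣF_rep = (-1.3062,5.4516)
Δp = p'−p = (-0.2612,1.0903); α = Δx/Fx = (-151/578) / (-755/578) = 1/5
check: Δy/Fy = (3151/2890) / (3151/578) = 1/5 ✓

α = 1/5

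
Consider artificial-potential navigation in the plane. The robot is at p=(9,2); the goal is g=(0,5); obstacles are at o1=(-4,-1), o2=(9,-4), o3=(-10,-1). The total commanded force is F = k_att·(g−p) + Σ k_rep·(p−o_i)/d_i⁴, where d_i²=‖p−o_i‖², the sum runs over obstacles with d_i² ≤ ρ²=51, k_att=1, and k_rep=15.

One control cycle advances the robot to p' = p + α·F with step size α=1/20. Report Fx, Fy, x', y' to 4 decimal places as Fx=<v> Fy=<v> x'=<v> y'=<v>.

Fx=-9.0000 Fy=3.0694 x'=8.5500 y'=2.1535

F_att = 1·(g−p) = 1·(-9,3) = (-9.0000,3.0000)
o1: d²=178 > ρ²=51 → inactive
o2: d²=36 ≤ ρ²=51; F_rep = 15·(0,6)/36² = (0.0000,0.0694)
o3: d²=370 > ρ²=51 → inactive
F = F_att + ΣF_rep = (-9.0000,3.0694)
p' = p + 1/20·F = (8.5500,2.1535)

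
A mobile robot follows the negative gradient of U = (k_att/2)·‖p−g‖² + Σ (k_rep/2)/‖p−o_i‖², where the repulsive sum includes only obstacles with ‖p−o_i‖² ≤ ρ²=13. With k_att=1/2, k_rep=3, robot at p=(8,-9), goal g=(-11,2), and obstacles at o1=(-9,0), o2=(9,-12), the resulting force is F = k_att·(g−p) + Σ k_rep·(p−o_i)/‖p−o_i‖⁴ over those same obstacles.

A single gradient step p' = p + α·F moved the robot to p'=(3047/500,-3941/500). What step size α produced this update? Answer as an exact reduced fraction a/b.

α = 1/5

F_att = 1/2·(g−p) = 1/2·(-19,11) = (-9.5000,5.5000)
o1: d²=370 > ρ²=13 → inactive
o2: d²=10 ≤ ρ²=13; F_rep = 3·(-1,3)/10² = (-0.0300,0.0900)
F = F_att + ΣF_rep = (-9.5300,5.5900)
Δp = p'−p = (-1.9060,1.1180); α = Δx/Fx = (-953/500) / (-953/100) = 1/5
check: Δy/Fy = (559/500) / (559/100) = 1/5 ✓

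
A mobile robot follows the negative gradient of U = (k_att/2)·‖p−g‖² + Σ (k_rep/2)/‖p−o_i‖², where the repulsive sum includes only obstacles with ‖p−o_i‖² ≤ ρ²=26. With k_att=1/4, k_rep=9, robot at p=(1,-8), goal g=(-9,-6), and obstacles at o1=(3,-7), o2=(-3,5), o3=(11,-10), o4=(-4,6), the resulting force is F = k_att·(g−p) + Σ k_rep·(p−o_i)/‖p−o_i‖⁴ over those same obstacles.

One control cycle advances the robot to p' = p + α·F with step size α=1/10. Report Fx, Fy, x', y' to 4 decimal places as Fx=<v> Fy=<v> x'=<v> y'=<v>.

Fx=-3.2200 Fy=0.1400 x'=0.6780 y'=-7.9860

F_att = 1/4·(g−p) = 1/4·(-10,2) = (-2.5000,0.5000)
o1: d²=5 ≤ ρ²=26; F_rep = 9·(-2,-1)/5² = (-0.7200,-0.3600)
o2: d²=185 > ρ²=26 → inactive
o3: d²=104 > ρ²=26 → inactive
o4: d²=221 > ρ²=26 → inactive
F = F_att + ΣF_rep = (-3.2200,0.1400)
p' = p + 1/10·F = (0.6780,-7.9860)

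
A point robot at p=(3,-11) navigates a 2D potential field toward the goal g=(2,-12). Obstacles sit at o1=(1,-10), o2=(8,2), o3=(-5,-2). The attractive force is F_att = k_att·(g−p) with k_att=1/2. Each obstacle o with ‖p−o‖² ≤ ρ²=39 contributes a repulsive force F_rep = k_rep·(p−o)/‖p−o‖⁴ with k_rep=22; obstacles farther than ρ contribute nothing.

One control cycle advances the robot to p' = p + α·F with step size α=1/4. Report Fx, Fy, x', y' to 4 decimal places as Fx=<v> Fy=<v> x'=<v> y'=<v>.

Fx=1.2600 Fy=-1.3800 x'=3.3150 y'=-11.3450

F_att = 1/2·(g−p) = 1/2·(-1,-1) = (-0.5000,-0.5000)
o1: d²=5 ≤ ρ²=39; F_rep = 22·(2,-1)/5² = (1.7600,-0.8800)
o2: d²=194 > ρ²=39 → inactive
o3: d²=145 > ρ²=39 → inactive
F = F_att + ΣF_rep = (1.2600,-1.3800)
p' = p + 1/4·F = (3.3150,-11.3450)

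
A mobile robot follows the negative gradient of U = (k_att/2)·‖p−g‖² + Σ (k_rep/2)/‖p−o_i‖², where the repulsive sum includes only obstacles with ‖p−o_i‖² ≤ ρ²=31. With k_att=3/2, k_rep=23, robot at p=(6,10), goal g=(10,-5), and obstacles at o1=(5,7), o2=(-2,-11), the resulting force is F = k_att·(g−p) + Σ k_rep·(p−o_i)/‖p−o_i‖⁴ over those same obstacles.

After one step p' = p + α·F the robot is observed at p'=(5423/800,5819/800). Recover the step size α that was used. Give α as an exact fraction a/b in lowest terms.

F_att = 3/2·(g−p) = 3/2·(4,-15) = (6.0000,-22.5000)
o1: d²=10 ≤ ρ²=31; F_rep = 23·(1,3)/10² = (0.2300,0.6900)
o2: d²=505 > ρ²=31 → inactive
F = F_att + ΣF_rep = (6.2300,-21.8100)
Δp = p'−p = (0.7788,-2.7262); α = Δx/Fx = (623/800) / (623/100) = 1/8
check: Δy/Fy = (-2181/800) / (-2181/100) = 1/8 ✓

α = 1/8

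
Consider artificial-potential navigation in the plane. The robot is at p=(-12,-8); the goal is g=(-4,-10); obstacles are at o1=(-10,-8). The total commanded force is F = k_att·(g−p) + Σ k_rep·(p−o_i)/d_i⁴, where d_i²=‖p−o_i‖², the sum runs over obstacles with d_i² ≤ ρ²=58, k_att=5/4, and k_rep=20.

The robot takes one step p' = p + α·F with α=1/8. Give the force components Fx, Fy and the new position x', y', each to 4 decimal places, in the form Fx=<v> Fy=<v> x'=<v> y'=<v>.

Fx=7.5000 Fy=-2.5000 x'=-11.0625 y'=-8.3125

F_att = 5/4·(g−p) = 5/4·(8,-2) = (10.0000,-2.5000)
o1: d²=4 ≤ ρ²=58; F_rep = 20·(-2,0)/4² = (-2.5000,0.0000)
F = F_att + ΣF_rep = (7.5000,-2.5000)
p' = p + 1/8·F = (-11.0625,-8.3125)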